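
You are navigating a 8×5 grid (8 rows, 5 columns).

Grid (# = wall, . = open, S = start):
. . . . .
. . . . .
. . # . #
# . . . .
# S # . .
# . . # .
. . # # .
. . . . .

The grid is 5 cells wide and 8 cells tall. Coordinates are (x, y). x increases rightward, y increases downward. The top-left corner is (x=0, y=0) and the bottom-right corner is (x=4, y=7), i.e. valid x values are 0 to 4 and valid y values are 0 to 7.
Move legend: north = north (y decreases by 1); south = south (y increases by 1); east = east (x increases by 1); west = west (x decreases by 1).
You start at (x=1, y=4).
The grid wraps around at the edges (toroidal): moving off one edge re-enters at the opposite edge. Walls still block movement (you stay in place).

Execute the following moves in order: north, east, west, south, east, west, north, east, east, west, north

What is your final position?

Answer: Final position: (x=2, y=3)

Derivation:
Start: (x=1, y=4)
  north (north): (x=1, y=4) -> (x=1, y=3)
  east (east): (x=1, y=3) -> (x=2, y=3)
  west (west): (x=2, y=3) -> (x=1, y=3)
  south (south): (x=1, y=3) -> (x=1, y=4)
  east (east): blocked, stay at (x=1, y=4)
  west (west): blocked, stay at (x=1, y=4)
  north (north): (x=1, y=4) -> (x=1, y=3)
  east (east): (x=1, y=3) -> (x=2, y=3)
  east (east): (x=2, y=3) -> (x=3, y=3)
  west (west): (x=3, y=3) -> (x=2, y=3)
  north (north): blocked, stay at (x=2, y=3)
Final: (x=2, y=3)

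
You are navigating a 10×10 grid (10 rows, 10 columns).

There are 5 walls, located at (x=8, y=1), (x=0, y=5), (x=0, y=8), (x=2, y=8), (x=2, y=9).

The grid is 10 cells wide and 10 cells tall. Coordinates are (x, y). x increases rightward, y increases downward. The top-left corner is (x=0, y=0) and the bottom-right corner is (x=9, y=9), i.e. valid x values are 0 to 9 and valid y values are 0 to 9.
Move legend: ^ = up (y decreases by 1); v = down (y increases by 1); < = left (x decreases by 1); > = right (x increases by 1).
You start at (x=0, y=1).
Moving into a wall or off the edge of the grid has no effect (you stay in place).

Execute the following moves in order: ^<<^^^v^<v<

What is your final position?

Answer: Final position: (x=0, y=1)

Derivation:
Start: (x=0, y=1)
  ^ (up): (x=0, y=1) -> (x=0, y=0)
  < (left): blocked, stay at (x=0, y=0)
  < (left): blocked, stay at (x=0, y=0)
  [×3]^ (up): blocked, stay at (x=0, y=0)
  v (down): (x=0, y=0) -> (x=0, y=1)
  ^ (up): (x=0, y=1) -> (x=0, y=0)
  < (left): blocked, stay at (x=0, y=0)
  v (down): (x=0, y=0) -> (x=0, y=1)
  < (left): blocked, stay at (x=0, y=1)
Final: (x=0, y=1)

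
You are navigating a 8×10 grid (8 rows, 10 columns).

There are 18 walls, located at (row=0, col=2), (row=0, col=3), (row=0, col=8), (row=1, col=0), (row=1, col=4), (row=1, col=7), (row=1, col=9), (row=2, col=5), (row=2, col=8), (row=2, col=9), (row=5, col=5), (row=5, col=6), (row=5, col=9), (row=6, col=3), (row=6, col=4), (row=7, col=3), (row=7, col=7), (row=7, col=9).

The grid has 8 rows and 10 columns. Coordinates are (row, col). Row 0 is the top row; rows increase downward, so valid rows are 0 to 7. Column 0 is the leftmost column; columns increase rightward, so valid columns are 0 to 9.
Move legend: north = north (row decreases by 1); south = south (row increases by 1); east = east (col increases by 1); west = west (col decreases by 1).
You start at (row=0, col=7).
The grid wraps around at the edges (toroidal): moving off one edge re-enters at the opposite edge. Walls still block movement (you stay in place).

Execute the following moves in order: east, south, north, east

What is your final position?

Answer: Final position: (row=0, col=7)

Derivation:
Start: (row=0, col=7)
  east (east): blocked, stay at (row=0, col=7)
  south (south): blocked, stay at (row=0, col=7)
  north (north): blocked, stay at (row=0, col=7)
  east (east): blocked, stay at (row=0, col=7)
Final: (row=0, col=7)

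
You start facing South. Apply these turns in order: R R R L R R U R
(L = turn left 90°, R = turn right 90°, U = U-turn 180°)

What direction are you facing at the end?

Answer: Final heading: East

Derivation:
Start: South
  R (right (90° clockwise)) -> West
  R (right (90° clockwise)) -> North
  R (right (90° clockwise)) -> East
  L (left (90° counter-clockwise)) -> North
  R (right (90° clockwise)) -> East
  R (right (90° clockwise)) -> South
  U (U-turn (180°)) -> North
  R (right (90° clockwise)) -> East
Final: East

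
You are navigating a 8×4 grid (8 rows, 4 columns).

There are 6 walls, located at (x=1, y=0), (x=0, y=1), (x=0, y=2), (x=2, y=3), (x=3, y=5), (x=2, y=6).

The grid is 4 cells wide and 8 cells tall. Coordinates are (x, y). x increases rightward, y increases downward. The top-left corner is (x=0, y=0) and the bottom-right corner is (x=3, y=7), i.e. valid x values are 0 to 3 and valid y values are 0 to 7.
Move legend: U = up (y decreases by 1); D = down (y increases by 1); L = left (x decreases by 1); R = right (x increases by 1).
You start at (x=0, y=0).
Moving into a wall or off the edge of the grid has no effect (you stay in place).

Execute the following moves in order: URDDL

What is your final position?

Answer: Final position: (x=0, y=0)

Derivation:
Start: (x=0, y=0)
  U (up): blocked, stay at (x=0, y=0)
  R (right): blocked, stay at (x=0, y=0)
  D (down): blocked, stay at (x=0, y=0)
  D (down): blocked, stay at (x=0, y=0)
  L (left): blocked, stay at (x=0, y=0)
Final: (x=0, y=0)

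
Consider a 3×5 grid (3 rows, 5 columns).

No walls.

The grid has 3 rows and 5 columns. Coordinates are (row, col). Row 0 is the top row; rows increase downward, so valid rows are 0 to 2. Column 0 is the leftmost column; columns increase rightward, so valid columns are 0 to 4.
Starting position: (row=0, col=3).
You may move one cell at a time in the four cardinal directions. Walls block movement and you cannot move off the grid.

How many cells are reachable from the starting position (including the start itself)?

BFS flood-fill from (row=0, col=3):
  Distance 0: (row=0, col=3)
  Distance 1: (row=0, col=2), (row=0, col=4), (row=1, col=3)
  Distance 2: (row=0, col=1), (row=1, col=2), (row=1, col=4), (row=2, col=3)
  Distance 3: (row=0, col=0), (row=1, col=1), (row=2, col=2), (row=2, col=4)
  Distance 4: (row=1, col=0), (row=2, col=1)
  Distance 5: (row=2, col=0)
Total reachable: 15 (grid has 15 open cells total)

Answer: Reachable cells: 15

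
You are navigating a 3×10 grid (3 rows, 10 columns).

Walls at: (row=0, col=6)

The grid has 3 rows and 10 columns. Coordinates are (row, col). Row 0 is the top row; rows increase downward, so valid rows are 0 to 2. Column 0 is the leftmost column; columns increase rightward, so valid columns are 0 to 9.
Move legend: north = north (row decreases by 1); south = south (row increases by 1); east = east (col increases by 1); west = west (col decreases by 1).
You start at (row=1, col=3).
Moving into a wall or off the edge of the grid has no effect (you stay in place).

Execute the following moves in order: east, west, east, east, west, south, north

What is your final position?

Start: (row=1, col=3)
  east (east): (row=1, col=3) -> (row=1, col=4)
  west (west): (row=1, col=4) -> (row=1, col=3)
  east (east): (row=1, col=3) -> (row=1, col=4)
  east (east): (row=1, col=4) -> (row=1, col=5)
  west (west): (row=1, col=5) -> (row=1, col=4)
  south (south): (row=1, col=4) -> (row=2, col=4)
  north (north): (row=2, col=4) -> (row=1, col=4)
Final: (row=1, col=4)

Answer: Final position: (row=1, col=4)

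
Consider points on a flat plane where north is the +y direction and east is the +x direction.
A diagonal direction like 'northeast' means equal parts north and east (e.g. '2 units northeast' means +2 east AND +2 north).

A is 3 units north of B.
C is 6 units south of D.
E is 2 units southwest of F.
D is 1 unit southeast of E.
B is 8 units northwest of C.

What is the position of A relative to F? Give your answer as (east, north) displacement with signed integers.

Place F at the origin (east=0, north=0).
  E is 2 units southwest of F: delta (east=-2, north=-2); E at (east=-2, north=-2).
  D is 1 unit southeast of E: delta (east=+1, north=-1); D at (east=-1, north=-3).
  C is 6 units south of D: delta (east=+0, north=-6); C at (east=-1, north=-9).
  B is 8 units northwest of C: delta (east=-8, north=+8); B at (east=-9, north=-1).
  A is 3 units north of B: delta (east=+0, north=+3); A at (east=-9, north=2).
Therefore A relative to F: (east=-9, north=2).

Answer: A is at (east=-9, north=2) relative to F.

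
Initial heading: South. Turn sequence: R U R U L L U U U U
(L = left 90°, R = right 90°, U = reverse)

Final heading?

Start: South
  R (right (90° clockwise)) -> West
  U (U-turn (180°)) -> East
  R (right (90° clockwise)) -> South
  U (U-turn (180°)) -> North
  L (left (90° counter-clockwise)) -> West
  L (left (90° counter-clockwise)) -> South
  U (U-turn (180°)) -> North
  U (U-turn (180°)) -> South
  U (U-turn (180°)) -> North
  U (U-turn (180°)) -> South
Final: South

Answer: Final heading: South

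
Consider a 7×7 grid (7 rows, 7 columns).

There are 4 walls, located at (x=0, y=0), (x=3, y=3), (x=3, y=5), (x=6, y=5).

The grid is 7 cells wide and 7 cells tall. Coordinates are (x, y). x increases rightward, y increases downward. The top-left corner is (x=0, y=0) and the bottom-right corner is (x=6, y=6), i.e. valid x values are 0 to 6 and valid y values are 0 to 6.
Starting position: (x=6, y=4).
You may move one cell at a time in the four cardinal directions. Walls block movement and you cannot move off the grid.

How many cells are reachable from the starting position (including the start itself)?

BFS flood-fill from (x=6, y=4):
  Distance 0: (x=6, y=4)
  Distance 1: (x=6, y=3), (x=5, y=4)
  Distance 2: (x=6, y=2), (x=5, y=3), (x=4, y=4), (x=5, y=5)
  Distance 3: (x=6, y=1), (x=5, y=2), (x=4, y=3), (x=3, y=4), (x=4, y=5), (x=5, y=6)
  Distance 4: (x=6, y=0), (x=5, y=1), (x=4, y=2), (x=2, y=4), (x=4, y=6), (x=6, y=6)
  Distance 5: (x=5, y=0), (x=4, y=1), (x=3, y=2), (x=2, y=3), (x=1, y=4), (x=2, y=5), (x=3, y=6)
  Distance 6: (x=4, y=0), (x=3, y=1), (x=2, y=2), (x=1, y=3), (x=0, y=4), (x=1, y=5), (x=2, y=6)
  Distance 7: (x=3, y=0), (x=2, y=1), (x=1, y=2), (x=0, y=3), (x=0, y=5), (x=1, y=6)
  Distance 8: (x=2, y=0), (x=1, y=1), (x=0, y=2), (x=0, y=6)
  Distance 9: (x=1, y=0), (x=0, y=1)
Total reachable: 45 (grid has 45 open cells total)

Answer: Reachable cells: 45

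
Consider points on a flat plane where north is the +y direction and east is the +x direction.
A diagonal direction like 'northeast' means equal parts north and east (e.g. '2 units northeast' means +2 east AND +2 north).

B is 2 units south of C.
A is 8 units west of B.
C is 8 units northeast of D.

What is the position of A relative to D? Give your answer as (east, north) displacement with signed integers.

Place D at the origin (east=0, north=0).
  C is 8 units northeast of D: delta (east=+8, north=+8); C at (east=8, north=8).
  B is 2 units south of C: delta (east=+0, north=-2); B at (east=8, north=6).
  A is 8 units west of B: delta (east=-8, north=+0); A at (east=0, north=6).
Therefore A relative to D: (east=0, north=6).

Answer: A is at (east=0, north=6) relative to D.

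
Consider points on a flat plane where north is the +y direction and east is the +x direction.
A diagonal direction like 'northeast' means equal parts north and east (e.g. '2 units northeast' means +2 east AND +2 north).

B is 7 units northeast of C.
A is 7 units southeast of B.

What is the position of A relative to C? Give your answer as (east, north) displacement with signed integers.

Answer: A is at (east=14, north=0) relative to C.

Derivation:
Place C at the origin (east=0, north=0).
  B is 7 units northeast of C: delta (east=+7, north=+7); B at (east=7, north=7).
  A is 7 units southeast of B: delta (east=+7, north=-7); A at (east=14, north=0).
Therefore A relative to C: (east=14, north=0).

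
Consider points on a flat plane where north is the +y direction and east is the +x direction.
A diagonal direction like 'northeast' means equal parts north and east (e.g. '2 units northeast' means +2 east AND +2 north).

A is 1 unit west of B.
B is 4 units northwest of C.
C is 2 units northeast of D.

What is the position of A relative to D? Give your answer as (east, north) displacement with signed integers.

Answer: A is at (east=-3, north=6) relative to D.

Derivation:
Place D at the origin (east=0, north=0).
  C is 2 units northeast of D: delta (east=+2, north=+2); C at (east=2, north=2).
  B is 4 units northwest of C: delta (east=-4, north=+4); B at (east=-2, north=6).
  A is 1 unit west of B: delta (east=-1, north=+0); A at (east=-3, north=6).
Therefore A relative to D: (east=-3, north=6).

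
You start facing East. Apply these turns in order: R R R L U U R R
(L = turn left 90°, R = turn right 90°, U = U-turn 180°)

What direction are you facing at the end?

Start: East
  R (right (90° clockwise)) -> South
  R (right (90° clockwise)) -> West
  R (right (90° clockwise)) -> North
  L (left (90° counter-clockwise)) -> West
  U (U-turn (180°)) -> East
  U (U-turn (180°)) -> West
  R (right (90° clockwise)) -> North
  R (right (90° clockwise)) -> East
Final: East

Answer: Final heading: East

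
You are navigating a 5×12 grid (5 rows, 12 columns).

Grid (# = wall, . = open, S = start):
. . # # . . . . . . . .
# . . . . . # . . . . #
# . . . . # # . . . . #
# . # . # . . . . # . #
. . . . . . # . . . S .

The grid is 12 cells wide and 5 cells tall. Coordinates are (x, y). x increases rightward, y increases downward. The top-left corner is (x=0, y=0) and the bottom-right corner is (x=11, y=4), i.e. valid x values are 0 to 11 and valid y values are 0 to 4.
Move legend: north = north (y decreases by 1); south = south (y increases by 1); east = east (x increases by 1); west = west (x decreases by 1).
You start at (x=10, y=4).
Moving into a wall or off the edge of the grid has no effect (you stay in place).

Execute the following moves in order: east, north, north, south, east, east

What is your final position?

Start: (x=10, y=4)
  east (east): (x=10, y=4) -> (x=11, y=4)
  north (north): blocked, stay at (x=11, y=4)
  north (north): blocked, stay at (x=11, y=4)
  south (south): blocked, stay at (x=11, y=4)
  east (east): blocked, stay at (x=11, y=4)
  east (east): blocked, stay at (x=11, y=4)
Final: (x=11, y=4)

Answer: Final position: (x=11, y=4)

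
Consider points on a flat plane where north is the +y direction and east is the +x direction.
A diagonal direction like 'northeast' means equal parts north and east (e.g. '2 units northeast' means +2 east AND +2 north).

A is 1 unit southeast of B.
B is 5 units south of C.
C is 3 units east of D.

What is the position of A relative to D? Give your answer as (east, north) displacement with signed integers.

Answer: A is at (east=4, north=-6) relative to D.

Derivation:
Place D at the origin (east=0, north=0).
  C is 3 units east of D: delta (east=+3, north=+0); C at (east=3, north=0).
  B is 5 units south of C: delta (east=+0, north=-5); B at (east=3, north=-5).
  A is 1 unit southeast of B: delta (east=+1, north=-1); A at (east=4, north=-6).
Therefore A relative to D: (east=4, north=-6).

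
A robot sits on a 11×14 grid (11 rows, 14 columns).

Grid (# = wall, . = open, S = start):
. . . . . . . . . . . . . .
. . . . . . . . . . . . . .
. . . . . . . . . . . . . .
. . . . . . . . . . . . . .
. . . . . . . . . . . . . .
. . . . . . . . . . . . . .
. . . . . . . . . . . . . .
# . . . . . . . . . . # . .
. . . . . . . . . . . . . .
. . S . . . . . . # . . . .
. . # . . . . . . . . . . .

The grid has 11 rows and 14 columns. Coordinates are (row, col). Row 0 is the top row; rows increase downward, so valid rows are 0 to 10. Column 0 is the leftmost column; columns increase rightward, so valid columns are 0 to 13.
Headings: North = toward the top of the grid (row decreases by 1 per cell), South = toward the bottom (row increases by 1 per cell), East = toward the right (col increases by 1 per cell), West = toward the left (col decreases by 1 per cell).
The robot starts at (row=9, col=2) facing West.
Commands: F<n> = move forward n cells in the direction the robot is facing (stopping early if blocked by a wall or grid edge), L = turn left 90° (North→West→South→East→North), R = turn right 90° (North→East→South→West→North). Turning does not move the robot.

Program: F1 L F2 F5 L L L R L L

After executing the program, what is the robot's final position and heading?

Start: (row=9, col=2), facing West
  F1: move forward 1, now at (row=9, col=1)
  L: turn left, now facing South
  F2: move forward 1/2 (blocked), now at (row=10, col=1)
  F5: move forward 0/5 (blocked), now at (row=10, col=1)
  L: turn left, now facing East
  L: turn left, now facing North
  L: turn left, now facing West
  R: turn right, now facing North
  L: turn left, now facing West
  L: turn left, now facing South
Final: (row=10, col=1), facing South

Answer: Final position: (row=10, col=1), facing South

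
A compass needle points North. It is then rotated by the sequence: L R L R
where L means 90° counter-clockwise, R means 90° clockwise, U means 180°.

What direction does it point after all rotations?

Answer: Final heading: North

Derivation:
Start: North
  L (left (90° counter-clockwise)) -> West
  R (right (90° clockwise)) -> North
  L (left (90° counter-clockwise)) -> West
  R (right (90° clockwise)) -> North
Final: North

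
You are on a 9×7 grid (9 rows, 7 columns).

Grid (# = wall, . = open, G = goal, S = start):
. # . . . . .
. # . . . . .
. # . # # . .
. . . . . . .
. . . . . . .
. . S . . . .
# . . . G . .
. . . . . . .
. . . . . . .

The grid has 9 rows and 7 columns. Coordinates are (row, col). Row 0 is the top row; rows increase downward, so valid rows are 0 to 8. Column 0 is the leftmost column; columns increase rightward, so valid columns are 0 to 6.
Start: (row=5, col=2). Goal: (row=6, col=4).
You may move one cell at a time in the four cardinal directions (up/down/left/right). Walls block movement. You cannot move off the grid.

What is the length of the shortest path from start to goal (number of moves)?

Answer: Shortest path length: 3

Derivation:
BFS from (row=5, col=2) until reaching (row=6, col=4):
  Distance 0: (row=5, col=2)
  Distance 1: (row=4, col=2), (row=5, col=1), (row=5, col=3), (row=6, col=2)
  Distance 2: (row=3, col=2), (row=4, col=1), (row=4, col=3), (row=5, col=0), (row=5, col=4), (row=6, col=1), (row=6, col=3), (row=7, col=2)
  Distance 3: (row=2, col=2), (row=3, col=1), (row=3, col=3), (row=4, col=0), (row=4, col=4), (row=5, col=5), (row=6, col=4), (row=7, col=1), (row=7, col=3), (row=8, col=2)  <- goal reached here
One shortest path (3 moves): (row=5, col=2) -> (row=5, col=3) -> (row=5, col=4) -> (row=6, col=4)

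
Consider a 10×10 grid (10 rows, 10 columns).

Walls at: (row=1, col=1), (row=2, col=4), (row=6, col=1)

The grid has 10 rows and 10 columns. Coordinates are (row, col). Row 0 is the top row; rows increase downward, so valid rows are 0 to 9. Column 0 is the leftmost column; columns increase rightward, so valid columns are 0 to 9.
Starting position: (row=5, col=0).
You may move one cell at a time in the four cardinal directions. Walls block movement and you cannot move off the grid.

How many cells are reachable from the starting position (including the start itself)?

Answer: Reachable cells: 97

Derivation:
BFS flood-fill from (row=5, col=0):
  Distance 0: (row=5, col=0)
  Distance 1: (row=4, col=0), (row=5, col=1), (row=6, col=0)
  Distance 2: (row=3, col=0), (row=4, col=1), (row=5, col=2), (row=7, col=0)
  Distance 3: (row=2, col=0), (row=3, col=1), (row=4, col=2), (row=5, col=3), (row=6, col=2), (row=7, col=1), (row=8, col=0)
  Distance 4: (row=1, col=0), (row=2, col=1), (row=3, col=2), (row=4, col=3), (row=5, col=4), (row=6, col=3), (row=7, col=2), (row=8, col=1), (row=9, col=0)
  Distance 5: (row=0, col=0), (row=2, col=2), (row=3, col=3), (row=4, col=4), (row=5, col=5), (row=6, col=4), (row=7, col=3), (row=8, col=2), (row=9, col=1)
  Distance 6: (row=0, col=1), (row=1, col=2), (row=2, col=3), (row=3, col=4), (row=4, col=5), (row=5, col=6), (row=6, col=5), (row=7, col=4), (row=8, col=3), (row=9, col=2)
  Distance 7: (row=0, col=2), (row=1, col=3), (row=3, col=5), (row=4, col=6), (row=5, col=7), (row=6, col=6), (row=7, col=5), (row=8, col=4), (row=9, col=3)
  Distance 8: (row=0, col=3), (row=1, col=4), (row=2, col=5), (row=3, col=6), (row=4, col=7), (row=5, col=8), (row=6, col=7), (row=7, col=6), (row=8, col=5), (row=9, col=4)
  Distance 9: (row=0, col=4), (row=1, col=5), (row=2, col=6), (row=3, col=7), (row=4, col=8), (row=5, col=9), (row=6, col=8), (row=7, col=7), (row=8, col=6), (row=9, col=5)
  Distance 10: (row=0, col=5), (row=1, col=6), (row=2, col=7), (row=3, col=8), (row=4, col=9), (row=6, col=9), (row=7, col=8), (row=8, col=7), (row=9, col=6)
  Distance 11: (row=0, col=6), (row=1, col=7), (row=2, col=8), (row=3, col=9), (row=7, col=9), (row=8, col=8), (row=9, col=7)
  Distance 12: (row=0, col=7), (row=1, col=8), (row=2, col=9), (row=8, col=9), (row=9, col=8)
  Distance 13: (row=0, col=8), (row=1, col=9), (row=9, col=9)
  Distance 14: (row=0, col=9)
Total reachable: 97 (grid has 97 open cells total)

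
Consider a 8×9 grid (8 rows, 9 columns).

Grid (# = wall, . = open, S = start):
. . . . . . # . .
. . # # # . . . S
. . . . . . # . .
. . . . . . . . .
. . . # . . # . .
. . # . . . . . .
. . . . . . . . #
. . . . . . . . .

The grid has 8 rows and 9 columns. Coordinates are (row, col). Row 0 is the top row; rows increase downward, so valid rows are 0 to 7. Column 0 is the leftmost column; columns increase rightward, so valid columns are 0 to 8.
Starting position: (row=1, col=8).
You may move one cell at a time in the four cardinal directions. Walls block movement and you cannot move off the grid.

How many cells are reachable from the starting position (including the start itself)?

Answer: Reachable cells: 63

Derivation:
BFS flood-fill from (row=1, col=8):
  Distance 0: (row=1, col=8)
  Distance 1: (row=0, col=8), (row=1, col=7), (row=2, col=8)
  Distance 2: (row=0, col=7), (row=1, col=6), (row=2, col=7), (row=3, col=8)
  Distance 3: (row=1, col=5), (row=3, col=7), (row=4, col=8)
  Distance 4: (row=0, col=5), (row=2, col=5), (row=3, col=6), (row=4, col=7), (row=5, col=8)
  Distance 5: (row=0, col=4), (row=2, col=4), (row=3, col=5), (row=5, col=7)
  Distance 6: (row=0, col=3), (row=2, col=3), (row=3, col=4), (row=4, col=5), (row=5, col=6), (row=6, col=7)
  Distance 7: (row=0, col=2), (row=2, col=2), (row=3, col=3), (row=4, col=4), (row=5, col=5), (row=6, col=6), (row=7, col=7)
  Distance 8: (row=0, col=1), (row=2, col=1), (row=3, col=2), (row=5, col=4), (row=6, col=5), (row=7, col=6), (row=7, col=8)
  Distance 9: (row=0, col=0), (row=1, col=1), (row=2, col=0), (row=3, col=1), (row=4, col=2), (row=5, col=3), (row=6, col=4), (row=7, col=5)
  Distance 10: (row=1, col=0), (row=3, col=0), (row=4, col=1), (row=6, col=3), (row=7, col=4)
  Distance 11: (row=4, col=0), (row=5, col=1), (row=6, col=2), (row=7, col=3)
  Distance 12: (row=5, col=0), (row=6, col=1), (row=7, col=2)
  Distance 13: (row=6, col=0), (row=7, col=1)
  Distance 14: (row=7, col=0)
Total reachable: 63 (grid has 63 open cells total)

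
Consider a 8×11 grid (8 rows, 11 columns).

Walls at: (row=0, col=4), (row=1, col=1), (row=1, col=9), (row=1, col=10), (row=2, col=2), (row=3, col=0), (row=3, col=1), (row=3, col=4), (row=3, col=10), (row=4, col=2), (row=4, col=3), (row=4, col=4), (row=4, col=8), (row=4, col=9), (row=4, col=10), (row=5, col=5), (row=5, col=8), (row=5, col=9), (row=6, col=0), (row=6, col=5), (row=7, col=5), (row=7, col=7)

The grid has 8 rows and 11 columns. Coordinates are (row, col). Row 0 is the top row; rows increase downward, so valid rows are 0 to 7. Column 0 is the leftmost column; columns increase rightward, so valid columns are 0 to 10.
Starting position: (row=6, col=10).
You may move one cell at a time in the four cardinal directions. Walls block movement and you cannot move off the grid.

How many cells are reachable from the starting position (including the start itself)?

BFS flood-fill from (row=6, col=10):
  Distance 0: (row=6, col=10)
  Distance 1: (row=5, col=10), (row=6, col=9), (row=7, col=10)
  Distance 2: (row=6, col=8), (row=7, col=9)
  Distance 3: (row=6, col=7), (row=7, col=8)
  Distance 4: (row=5, col=7), (row=6, col=6)
  Distance 5: (row=4, col=7), (row=5, col=6), (row=7, col=6)
  Distance 6: (row=3, col=7), (row=4, col=6)
  Distance 7: (row=2, col=7), (row=3, col=6), (row=3, col=8), (row=4, col=5)
  Distance 8: (row=1, col=7), (row=2, col=6), (row=2, col=8), (row=3, col=5), (row=3, col=9)
  Distance 9: (row=0, col=7), (row=1, col=6), (row=1, col=8), (row=2, col=5), (row=2, col=9)
  Distance 10: (row=0, col=6), (row=0, col=8), (row=1, col=5), (row=2, col=4), (row=2, col=10)
  Distance 11: (row=0, col=5), (row=0, col=9), (row=1, col=4), (row=2, col=3)
  Distance 12: (row=0, col=10), (row=1, col=3), (row=3, col=3)
  Distance 13: (row=0, col=3), (row=1, col=2), (row=3, col=2)
  Distance 14: (row=0, col=2)
  Distance 15: (row=0, col=1)
  Distance 16: (row=0, col=0)
  Distance 17: (row=1, col=0)
  Distance 18: (row=2, col=0)
  Distance 19: (row=2, col=1)
Total reachable: 50 (grid has 66 open cells total)

Answer: Reachable cells: 50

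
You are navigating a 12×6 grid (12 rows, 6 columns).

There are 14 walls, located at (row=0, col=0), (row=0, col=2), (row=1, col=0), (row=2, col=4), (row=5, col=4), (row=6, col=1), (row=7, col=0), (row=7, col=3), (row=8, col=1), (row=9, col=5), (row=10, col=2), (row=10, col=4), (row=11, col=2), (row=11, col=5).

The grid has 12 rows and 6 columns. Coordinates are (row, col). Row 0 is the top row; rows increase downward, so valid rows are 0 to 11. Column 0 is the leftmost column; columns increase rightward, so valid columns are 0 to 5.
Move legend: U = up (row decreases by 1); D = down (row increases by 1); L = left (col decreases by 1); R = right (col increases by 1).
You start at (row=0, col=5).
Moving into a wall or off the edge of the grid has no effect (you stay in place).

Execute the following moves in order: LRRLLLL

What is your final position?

Start: (row=0, col=5)
  L (left): (row=0, col=5) -> (row=0, col=4)
  R (right): (row=0, col=4) -> (row=0, col=5)
  R (right): blocked, stay at (row=0, col=5)
  L (left): (row=0, col=5) -> (row=0, col=4)
  L (left): (row=0, col=4) -> (row=0, col=3)
  L (left): blocked, stay at (row=0, col=3)
  L (left): blocked, stay at (row=0, col=3)
Final: (row=0, col=3)

Answer: Final position: (row=0, col=3)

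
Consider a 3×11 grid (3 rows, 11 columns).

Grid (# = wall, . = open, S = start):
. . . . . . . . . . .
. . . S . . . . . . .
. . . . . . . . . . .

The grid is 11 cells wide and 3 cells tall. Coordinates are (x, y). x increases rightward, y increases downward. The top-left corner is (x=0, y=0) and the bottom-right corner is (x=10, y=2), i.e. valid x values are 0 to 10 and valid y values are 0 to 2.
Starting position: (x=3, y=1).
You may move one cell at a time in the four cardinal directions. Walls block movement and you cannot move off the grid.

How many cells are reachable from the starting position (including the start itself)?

BFS flood-fill from (x=3, y=1):
  Distance 0: (x=3, y=1)
  Distance 1: (x=3, y=0), (x=2, y=1), (x=4, y=1), (x=3, y=2)
  Distance 2: (x=2, y=0), (x=4, y=0), (x=1, y=1), (x=5, y=1), (x=2, y=2), (x=4, y=2)
  Distance 3: (x=1, y=0), (x=5, y=0), (x=0, y=1), (x=6, y=1), (x=1, y=2), (x=5, y=2)
  Distance 4: (x=0, y=0), (x=6, y=0), (x=7, y=1), (x=0, y=2), (x=6, y=2)
  Distance 5: (x=7, y=0), (x=8, y=1), (x=7, y=2)
  Distance 6: (x=8, y=0), (x=9, y=1), (x=8, y=2)
  Distance 7: (x=9, y=0), (x=10, y=1), (x=9, y=2)
  Distance 8: (x=10, y=0), (x=10, y=2)
Total reachable: 33 (grid has 33 open cells total)

Answer: Reachable cells: 33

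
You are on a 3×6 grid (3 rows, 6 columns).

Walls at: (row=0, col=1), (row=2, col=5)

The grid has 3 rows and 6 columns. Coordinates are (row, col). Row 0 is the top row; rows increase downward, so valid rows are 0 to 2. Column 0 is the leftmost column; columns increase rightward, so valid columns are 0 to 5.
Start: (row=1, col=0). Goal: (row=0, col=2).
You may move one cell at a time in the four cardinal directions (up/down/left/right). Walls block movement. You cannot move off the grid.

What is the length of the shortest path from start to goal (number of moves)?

BFS from (row=1, col=0) until reaching (row=0, col=2):
  Distance 0: (row=1, col=0)
  Distance 1: (row=0, col=0), (row=1, col=1), (row=2, col=0)
  Distance 2: (row=1, col=2), (row=2, col=1)
  Distance 3: (row=0, col=2), (row=1, col=3), (row=2, col=2)  <- goal reached here
One shortest path (3 moves): (row=1, col=0) -> (row=1, col=1) -> (row=1, col=2) -> (row=0, col=2)

Answer: Shortest path length: 3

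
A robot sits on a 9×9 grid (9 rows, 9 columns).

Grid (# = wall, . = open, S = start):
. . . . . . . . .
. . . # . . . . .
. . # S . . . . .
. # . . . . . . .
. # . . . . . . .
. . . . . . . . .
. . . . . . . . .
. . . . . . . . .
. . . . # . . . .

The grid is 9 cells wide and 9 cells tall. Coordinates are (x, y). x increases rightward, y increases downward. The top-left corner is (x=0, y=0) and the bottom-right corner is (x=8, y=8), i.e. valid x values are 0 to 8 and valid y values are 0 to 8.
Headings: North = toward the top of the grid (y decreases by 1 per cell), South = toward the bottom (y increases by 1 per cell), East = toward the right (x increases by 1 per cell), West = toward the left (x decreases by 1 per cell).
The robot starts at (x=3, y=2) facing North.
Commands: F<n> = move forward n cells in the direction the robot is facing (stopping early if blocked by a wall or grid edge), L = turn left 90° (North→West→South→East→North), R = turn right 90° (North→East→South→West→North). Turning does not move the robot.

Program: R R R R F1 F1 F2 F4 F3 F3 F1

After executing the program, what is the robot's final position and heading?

Answer: Final position: (x=3, y=2), facing North

Derivation:
Start: (x=3, y=2), facing North
  R: turn right, now facing East
  R: turn right, now facing South
  R: turn right, now facing West
  R: turn right, now facing North
  F1: move forward 0/1 (blocked), now at (x=3, y=2)
  F1: move forward 0/1 (blocked), now at (x=3, y=2)
  F2: move forward 0/2 (blocked), now at (x=3, y=2)
  F4: move forward 0/4 (blocked), now at (x=3, y=2)
  F3: move forward 0/3 (blocked), now at (x=3, y=2)
  F3: move forward 0/3 (blocked), now at (x=3, y=2)
  F1: move forward 0/1 (blocked), now at (x=3, y=2)
Final: (x=3, y=2), facing North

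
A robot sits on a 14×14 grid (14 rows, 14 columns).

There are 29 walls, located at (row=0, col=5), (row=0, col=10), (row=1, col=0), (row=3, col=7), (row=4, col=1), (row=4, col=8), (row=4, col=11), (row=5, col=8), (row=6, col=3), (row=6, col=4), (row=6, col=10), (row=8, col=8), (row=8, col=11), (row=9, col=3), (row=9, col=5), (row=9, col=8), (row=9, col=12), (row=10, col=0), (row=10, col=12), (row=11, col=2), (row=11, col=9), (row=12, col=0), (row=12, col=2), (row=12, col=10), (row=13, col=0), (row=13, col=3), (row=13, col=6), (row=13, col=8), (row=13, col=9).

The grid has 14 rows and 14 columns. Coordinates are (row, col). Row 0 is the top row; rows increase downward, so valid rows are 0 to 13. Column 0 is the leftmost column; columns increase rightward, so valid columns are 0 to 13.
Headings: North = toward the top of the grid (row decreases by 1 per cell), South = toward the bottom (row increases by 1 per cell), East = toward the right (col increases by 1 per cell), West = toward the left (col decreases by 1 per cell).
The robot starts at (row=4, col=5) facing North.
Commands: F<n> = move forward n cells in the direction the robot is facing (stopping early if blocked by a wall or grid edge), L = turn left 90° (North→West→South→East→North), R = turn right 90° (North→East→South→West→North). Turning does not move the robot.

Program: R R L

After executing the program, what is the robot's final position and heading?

Start: (row=4, col=5), facing North
  R: turn right, now facing East
  R: turn right, now facing South
  L: turn left, now facing East
Final: (row=4, col=5), facing East

Answer: Final position: (row=4, col=5), facing East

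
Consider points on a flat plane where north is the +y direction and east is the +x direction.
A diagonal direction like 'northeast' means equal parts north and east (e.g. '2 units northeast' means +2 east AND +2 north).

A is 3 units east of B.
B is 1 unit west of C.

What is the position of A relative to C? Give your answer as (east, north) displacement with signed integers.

Place C at the origin (east=0, north=0).
  B is 1 unit west of C: delta (east=-1, north=+0); B at (east=-1, north=0).
  A is 3 units east of B: delta (east=+3, north=+0); A at (east=2, north=0).
Therefore A relative to C: (east=2, north=0).

Answer: A is at (east=2, north=0) relative to C.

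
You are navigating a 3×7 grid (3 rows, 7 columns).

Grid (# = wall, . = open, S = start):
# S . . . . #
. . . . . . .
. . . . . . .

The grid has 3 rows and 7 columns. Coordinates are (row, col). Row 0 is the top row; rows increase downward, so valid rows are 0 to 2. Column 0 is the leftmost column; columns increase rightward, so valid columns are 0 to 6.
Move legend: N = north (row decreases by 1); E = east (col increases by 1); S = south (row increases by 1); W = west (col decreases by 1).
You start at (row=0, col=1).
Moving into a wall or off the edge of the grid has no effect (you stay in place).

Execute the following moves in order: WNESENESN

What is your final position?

Answer: Final position: (row=0, col=4)

Derivation:
Start: (row=0, col=1)
  W (west): blocked, stay at (row=0, col=1)
  N (north): blocked, stay at (row=0, col=1)
  E (east): (row=0, col=1) -> (row=0, col=2)
  S (south): (row=0, col=2) -> (row=1, col=2)
  E (east): (row=1, col=2) -> (row=1, col=3)
  N (north): (row=1, col=3) -> (row=0, col=3)
  E (east): (row=0, col=3) -> (row=0, col=4)
  S (south): (row=0, col=4) -> (row=1, col=4)
  N (north): (row=1, col=4) -> (row=0, col=4)
Final: (row=0, col=4)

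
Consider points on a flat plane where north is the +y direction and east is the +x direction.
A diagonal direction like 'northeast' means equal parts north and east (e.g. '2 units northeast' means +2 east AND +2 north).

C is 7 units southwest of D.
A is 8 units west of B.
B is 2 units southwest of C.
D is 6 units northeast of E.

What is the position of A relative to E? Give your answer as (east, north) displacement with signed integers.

Place E at the origin (east=0, north=0).
  D is 6 units northeast of E: delta (east=+6, north=+6); D at (east=6, north=6).
  C is 7 units southwest of D: delta (east=-7, north=-7); C at (east=-1, north=-1).
  B is 2 units southwest of C: delta (east=-2, north=-2); B at (east=-3, north=-3).
  A is 8 units west of B: delta (east=-8, north=+0); A at (east=-11, north=-3).
Therefore A relative to E: (east=-11, north=-3).

Answer: A is at (east=-11, north=-3) relative to E.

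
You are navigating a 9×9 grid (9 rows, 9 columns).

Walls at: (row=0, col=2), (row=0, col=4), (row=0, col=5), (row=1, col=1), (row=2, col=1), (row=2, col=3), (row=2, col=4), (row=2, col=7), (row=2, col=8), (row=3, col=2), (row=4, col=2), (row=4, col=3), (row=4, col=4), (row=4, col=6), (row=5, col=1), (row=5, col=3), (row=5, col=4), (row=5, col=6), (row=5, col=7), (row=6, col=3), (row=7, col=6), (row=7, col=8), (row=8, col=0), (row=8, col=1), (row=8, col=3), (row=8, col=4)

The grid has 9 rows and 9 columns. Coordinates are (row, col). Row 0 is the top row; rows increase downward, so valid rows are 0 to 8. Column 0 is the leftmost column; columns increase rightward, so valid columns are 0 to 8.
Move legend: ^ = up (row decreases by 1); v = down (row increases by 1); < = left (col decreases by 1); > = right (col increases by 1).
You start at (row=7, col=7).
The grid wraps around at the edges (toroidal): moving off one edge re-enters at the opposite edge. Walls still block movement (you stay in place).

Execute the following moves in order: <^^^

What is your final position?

Start: (row=7, col=7)
  < (left): blocked, stay at (row=7, col=7)
  ^ (up): (row=7, col=7) -> (row=6, col=7)
  ^ (up): blocked, stay at (row=6, col=7)
  ^ (up): blocked, stay at (row=6, col=7)
Final: (row=6, col=7)

Answer: Final position: (row=6, col=7)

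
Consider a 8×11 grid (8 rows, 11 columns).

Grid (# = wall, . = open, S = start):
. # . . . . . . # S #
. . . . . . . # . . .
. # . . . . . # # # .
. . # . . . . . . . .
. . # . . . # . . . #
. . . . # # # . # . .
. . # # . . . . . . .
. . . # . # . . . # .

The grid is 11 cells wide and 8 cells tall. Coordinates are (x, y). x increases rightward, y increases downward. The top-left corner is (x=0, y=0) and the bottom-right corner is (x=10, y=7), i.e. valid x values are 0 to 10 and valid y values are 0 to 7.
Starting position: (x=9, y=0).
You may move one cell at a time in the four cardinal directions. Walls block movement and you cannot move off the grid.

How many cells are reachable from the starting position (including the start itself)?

Answer: Reachable cells: 67

Derivation:
BFS flood-fill from (x=9, y=0):
  Distance 0: (x=9, y=0)
  Distance 1: (x=9, y=1)
  Distance 2: (x=8, y=1), (x=10, y=1)
  Distance 3: (x=10, y=2)
  Distance 4: (x=10, y=3)
  Distance 5: (x=9, y=3)
  Distance 6: (x=8, y=3), (x=9, y=4)
  Distance 7: (x=7, y=3), (x=8, y=4), (x=9, y=5)
  Distance 8: (x=6, y=3), (x=7, y=4), (x=10, y=5), (x=9, y=6)
  Distance 9: (x=6, y=2), (x=5, y=3), (x=7, y=5), (x=8, y=6), (x=10, y=6)
  Distance 10: (x=6, y=1), (x=5, y=2), (x=4, y=3), (x=5, y=4), (x=7, y=6), (x=8, y=7), (x=10, y=7)
  Distance 11: (x=6, y=0), (x=5, y=1), (x=4, y=2), (x=3, y=3), (x=4, y=4), (x=6, y=6), (x=7, y=7)
  Distance 12: (x=5, y=0), (x=7, y=0), (x=4, y=1), (x=3, y=2), (x=3, y=4), (x=5, y=6), (x=6, y=7)
  Distance 13: (x=4, y=0), (x=3, y=1), (x=2, y=2), (x=3, y=5), (x=4, y=6)
  Distance 14: (x=3, y=0), (x=2, y=1), (x=2, y=5), (x=4, y=7)
  Distance 15: (x=2, y=0), (x=1, y=1), (x=1, y=5)
  Distance 16: (x=0, y=1), (x=1, y=4), (x=0, y=5), (x=1, y=6)
  Distance 17: (x=0, y=0), (x=0, y=2), (x=1, y=3), (x=0, y=4), (x=0, y=6), (x=1, y=7)
  Distance 18: (x=0, y=3), (x=0, y=7), (x=2, y=7)
Total reachable: 67 (grid has 67 open cells total)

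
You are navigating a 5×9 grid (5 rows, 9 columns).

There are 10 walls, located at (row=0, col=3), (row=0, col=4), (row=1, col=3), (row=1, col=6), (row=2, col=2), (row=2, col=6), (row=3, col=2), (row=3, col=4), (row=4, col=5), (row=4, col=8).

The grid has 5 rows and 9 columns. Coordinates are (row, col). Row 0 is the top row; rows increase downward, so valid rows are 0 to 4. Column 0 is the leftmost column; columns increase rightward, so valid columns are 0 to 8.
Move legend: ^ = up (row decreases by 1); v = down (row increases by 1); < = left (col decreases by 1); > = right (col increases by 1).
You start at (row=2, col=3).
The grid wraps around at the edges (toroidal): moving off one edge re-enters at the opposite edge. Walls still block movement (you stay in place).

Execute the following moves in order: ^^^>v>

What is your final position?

Start: (row=2, col=3)
  [×3]^ (up): blocked, stay at (row=2, col=3)
  > (right): (row=2, col=3) -> (row=2, col=4)
  v (down): blocked, stay at (row=2, col=4)
  > (right): (row=2, col=4) -> (row=2, col=5)
Final: (row=2, col=5)

Answer: Final position: (row=2, col=5)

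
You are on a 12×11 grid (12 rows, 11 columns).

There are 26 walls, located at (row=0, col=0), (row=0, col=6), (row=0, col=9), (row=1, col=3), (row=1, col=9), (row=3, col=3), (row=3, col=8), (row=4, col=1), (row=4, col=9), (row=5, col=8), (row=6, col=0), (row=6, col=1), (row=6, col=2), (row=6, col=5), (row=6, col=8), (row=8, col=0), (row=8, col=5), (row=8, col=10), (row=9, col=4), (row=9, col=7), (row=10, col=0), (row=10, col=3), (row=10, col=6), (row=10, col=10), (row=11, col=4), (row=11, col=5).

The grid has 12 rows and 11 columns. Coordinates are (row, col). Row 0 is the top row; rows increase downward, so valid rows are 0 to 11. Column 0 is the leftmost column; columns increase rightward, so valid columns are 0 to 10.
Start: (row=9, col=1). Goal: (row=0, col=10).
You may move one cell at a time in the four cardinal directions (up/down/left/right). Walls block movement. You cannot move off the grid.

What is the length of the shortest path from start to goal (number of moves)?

BFS from (row=9, col=1) until reaching (row=0, col=10):
  Distance 0: (row=9, col=1)
  Distance 1: (row=8, col=1), (row=9, col=0), (row=9, col=2), (row=10, col=1)
  Distance 2: (row=7, col=1), (row=8, col=2), (row=9, col=3), (row=10, col=2), (row=11, col=1)
  Distance 3: (row=7, col=0), (row=7, col=2), (row=8, col=3), (row=11, col=0), (row=11, col=2)
  Distance 4: (row=7, col=3), (row=8, col=4), (row=11, col=3)
  Distance 5: (row=6, col=3), (row=7, col=4)
  Distance 6: (row=5, col=3), (row=6, col=4), (row=7, col=5)
  Distance 7: (row=4, col=3), (row=5, col=2), (row=5, col=4), (row=7, col=6)
  Distance 8: (row=4, col=2), (row=4, col=4), (row=5, col=1), (row=5, col=5), (row=6, col=6), (row=7, col=7), (row=8, col=6)
  Distance 9: (row=3, col=2), (row=3, col=4), (row=4, col=5), (row=5, col=0), (row=5, col=6), (row=6, col=7), (row=7, col=8), (row=8, col=7), (row=9, col=6)
  Distance 10: (row=2, col=2), (row=2, col=4), (row=3, col=1), (row=3, col=5), (row=4, col=0), (row=4, col=6), (row=5, col=7), (row=7, col=9), (row=8, col=8), (row=9, col=5)
  Distance 11: (row=1, col=2), (row=1, col=4), (row=2, col=1), (row=2, col=3), (row=2, col=5), (row=3, col=0), (row=3, col=6), (row=4, col=7), (row=6, col=9), (row=7, col=10), (row=8, col=9), (row=9, col=8), (row=10, col=5)
  Distance 12: (row=0, col=2), (row=0, col=4), (row=1, col=1), (row=1, col=5), (row=2, col=0), (row=2, col=6), (row=3, col=7), (row=4, col=8), (row=5, col=9), (row=6, col=10), (row=9, col=9), (row=10, col=4), (row=10, col=8)
  Distance 13: (row=0, col=1), (row=0, col=3), (row=0, col=5), (row=1, col=0), (row=1, col=6), (row=2, col=7), (row=5, col=10), (row=9, col=10), (row=10, col=7), (row=10, col=9), (row=11, col=8)
  Distance 14: (row=1, col=7), (row=2, col=8), (row=4, col=10), (row=11, col=7), (row=11, col=9)
  Distance 15: (row=0, col=7), (row=1, col=8), (row=2, col=9), (row=3, col=10), (row=11, col=6), (row=11, col=10)
  Distance 16: (row=0, col=8), (row=2, col=10), (row=3, col=9)
  Distance 17: (row=1, col=10)
  Distance 18: (row=0, col=10)  <- goal reached here
One shortest path (18 moves): (row=9, col=1) -> (row=9, col=2) -> (row=9, col=3) -> (row=8, col=3) -> (row=8, col=4) -> (row=7, col=4) -> (row=7, col=5) -> (row=7, col=6) -> (row=7, col=7) -> (row=7, col=8) -> (row=7, col=9) -> (row=7, col=10) -> (row=6, col=10) -> (row=5, col=10) -> (row=4, col=10) -> (row=3, col=10) -> (row=2, col=10) -> (row=1, col=10) -> (row=0, col=10)

Answer: Shortest path length: 18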